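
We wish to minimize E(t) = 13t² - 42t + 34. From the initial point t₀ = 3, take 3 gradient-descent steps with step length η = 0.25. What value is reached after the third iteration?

-228.75

E′(t) = 26t - 42
t₁ = 3 − 0.25·36 = -6
t₂ = -6 − 0.25·(-198) = 43.5
t₃ = 43.5 − 0.25·1089 = -228.75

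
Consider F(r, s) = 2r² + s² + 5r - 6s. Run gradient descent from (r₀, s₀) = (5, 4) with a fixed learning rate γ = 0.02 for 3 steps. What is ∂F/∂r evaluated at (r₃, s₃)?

19.4672

∇F = (4r + 5, 2s - 6)
(r₁, s₁) = (5, 4) − 0.02·(25, 2) = (4.5, 3.96)
(r₂, s₂) = (4.5, 3.96) − 0.02·(23, 1.92) = (4.04, 3.9216)
(r₃, s₃) = (4.04, 3.9216) − 0.02·(21.16, 1.8432) = (3.6168, 3.884736)
∂F/∂r at (3.6168, 3.884736) = 19.4672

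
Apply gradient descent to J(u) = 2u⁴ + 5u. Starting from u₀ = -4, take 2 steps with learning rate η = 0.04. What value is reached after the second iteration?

-1364.66404864

J′(u) = 8u³ + 5
Step 1: J′(-4) = -507; u₁ = -4 − 0.04·(-507) = 16.28
Step 2: J′(16.28) = 34523.601216; u₂ = 16.28 − 0.04·34523.601216 = -1364.66404864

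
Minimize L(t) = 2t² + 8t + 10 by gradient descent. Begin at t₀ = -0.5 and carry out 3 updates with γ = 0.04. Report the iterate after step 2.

L′(t) = 4t + 8
t₁ = -0.5 − 0.04·6 = -0.74
t₂ = -0.74 − 0.04·5.04 = -0.9416

-0.9416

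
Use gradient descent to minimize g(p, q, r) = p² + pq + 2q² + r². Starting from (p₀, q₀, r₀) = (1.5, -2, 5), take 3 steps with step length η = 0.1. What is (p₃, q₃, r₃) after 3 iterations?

∇g = (2p + q, p + 4q, 2r)
(p₁, q₁, r₁) = (1.5, -2, 5) − 0.1·(1, -6.5, 10) = (1.4, -1.35, 4)
(p₂, q₂, r₂) = (1.4, -1.35, 4) − 0.1·(1.45, -4, 8) = (1.255, -0.95, 3.2)
(p₃, q₃, r₃) = (1.255, -0.95, 3.2) − 0.1·(1.56, -2.545, 6.4) = (1.099, -0.6955, 2.56)

(1.099, -0.6955, 2.56)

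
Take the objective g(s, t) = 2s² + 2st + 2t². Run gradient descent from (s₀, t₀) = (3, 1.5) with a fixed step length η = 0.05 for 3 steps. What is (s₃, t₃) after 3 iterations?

(1.3185, 0.225)

∇g = (4s + 2t, 2s + 4t)
(s₁, t₁) = (3, 1.5) − 0.05·(15, 12) = (2.25, 0.9)
(s₂, t₂) = (2.25, 0.9) − 0.05·(10.8, 8.1) = (1.71, 0.495)
(s₃, t₃) = (1.71, 0.495) − 0.05·(7.83, 5.4) = (1.3185, 0.225)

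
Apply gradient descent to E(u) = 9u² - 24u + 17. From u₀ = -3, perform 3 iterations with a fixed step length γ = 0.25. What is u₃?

187.125

E′(u) = 18u - 24
Step 1: E′(-3) = -78; u₁ = -3 − 0.25·(-78) = 16.5
Step 2: E′(16.5) = 273; u₂ = 16.5 − 0.25·273 = -51.75
Step 3: E′(-51.75) = -955.5; u₃ = -51.75 − 0.25·(-955.5) = 187.125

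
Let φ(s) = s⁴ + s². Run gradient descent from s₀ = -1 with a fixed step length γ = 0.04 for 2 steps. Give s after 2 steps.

φ′(s) = 4s³ + 2s
Step 1: φ′(-1) = -6; s₁ = -1 − 0.04·(-6) = -0.76
Step 2: φ′(-0.76) = -3.275904; s₂ = -0.76 − 0.04·(-3.275904) = -0.62896384

-0.62896384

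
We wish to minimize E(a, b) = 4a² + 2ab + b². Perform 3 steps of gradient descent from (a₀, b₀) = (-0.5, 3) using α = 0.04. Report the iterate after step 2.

∇E = (8a + 2b, 2a + 2b)
Step 1: at (-0.5, 3), ∇E = (2, 5) → (-0.5, 3) − 0.04·(2, 5) = (-0.58, 2.8)
Step 2: at (-0.58, 2.8), ∇E = (0.96, 4.44) → (-0.58, 2.8) − 0.04·(0.96, 4.44) = (-0.6184, 2.6224)

(-0.6184, 2.6224)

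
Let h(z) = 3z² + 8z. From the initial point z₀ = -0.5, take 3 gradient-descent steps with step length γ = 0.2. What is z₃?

-1.34

h′(z) = 6z + 8
z₁ = -0.5 − 0.2·5 = -1.5
z₂ = -1.5 − 0.2·(-1) = -1.3
z₃ = -1.3 − 0.2·0.2 = -1.34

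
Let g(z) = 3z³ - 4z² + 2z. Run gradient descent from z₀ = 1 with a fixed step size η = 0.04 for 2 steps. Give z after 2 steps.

0.802816

g′(z) = 9z² - 8z + 2
Step 1: g′(1) = 3; z₁ = 1 − 0.04·3 = 0.88
Step 2: g′(0.88) = 1.9296; z₂ = 0.88 − 0.04·1.9296 = 0.802816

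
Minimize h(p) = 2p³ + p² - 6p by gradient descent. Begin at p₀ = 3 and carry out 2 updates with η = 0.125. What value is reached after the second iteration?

h′(p) = 6p² + 2p - 6
p₁ = 3 − 0.125·54 = -3.75
p₂ = -3.75 − 0.125·70.875 = -12.609375

-12.609375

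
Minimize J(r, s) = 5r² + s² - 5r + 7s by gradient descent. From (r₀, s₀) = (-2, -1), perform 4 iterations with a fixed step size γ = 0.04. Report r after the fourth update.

0.176

∇J = (10r - 5, 2s + 7)
Step 1: at (-2, -1), ∇J = (-25, 5) → (-2, -1) − 0.04·(-25, 5) = (-1, -1.2)
Step 2: at (-1, -1.2), ∇J = (-15, 4.6) → (-1, -1.2) − 0.04·(-15, 4.6) = (-0.4, -1.384)
Step 3: at (-0.4, -1.384), ∇J = (-9, 4.232) → (-0.4, -1.384) − 0.04·(-9, 4.232) = (-0.04, -1.55328)
Step 4: at (-0.04, -1.55328), ∇J = (-5.4, 3.89344) → (-0.04, -1.55328) − 0.04·(-5.4, 3.89344) = (0.176, -1.7090176)
r = 0.176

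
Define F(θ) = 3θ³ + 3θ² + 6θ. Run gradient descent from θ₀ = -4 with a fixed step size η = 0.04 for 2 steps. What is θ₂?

F′(θ) = 9θ² + 6θ + 6
Step 1: F′(-4) = 126; θ₁ = -4 − 0.04·126 = -9.04
Step 2: F′(-9.04) = 687.2544; θ₂ = -9.04 − 0.04·687.2544 = -36.530176

-36.530176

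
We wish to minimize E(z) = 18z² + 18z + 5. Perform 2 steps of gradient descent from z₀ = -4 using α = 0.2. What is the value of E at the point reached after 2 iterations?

325818.7088

E′(z) = 36z + 18
Step 1: E′(-4) = -126; z₁ = -4 − 0.2·(-126) = 21.2
Step 2: E′(21.2) = 781.2; z₂ = 21.2 − 0.2·781.2 = -135.04
E(-135.04) = 325818.7088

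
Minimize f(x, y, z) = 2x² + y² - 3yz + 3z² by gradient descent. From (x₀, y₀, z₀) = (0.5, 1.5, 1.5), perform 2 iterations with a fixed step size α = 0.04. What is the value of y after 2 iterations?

∇f = (4x, 2y - 3z, -3y + 6z)
Step 1: at (0.5, 1.5, 1.5), ∇f = (2, -1.5, 4.5) → (0.5, 1.5, 1.5) − 0.04·(2, -1.5, 4.5) = (0.42, 1.56, 1.32)
Step 2: at (0.42, 1.56, 1.32), ∇f = (1.68, -0.84, 3.24) → (0.42, 1.56, 1.32) − 0.04·(1.68, -0.84, 3.24) = (0.3528, 1.5936, 1.1904)
y = 1.5936

1.5936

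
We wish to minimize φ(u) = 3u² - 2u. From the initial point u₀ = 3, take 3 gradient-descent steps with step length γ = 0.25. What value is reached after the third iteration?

φ′(u) = 6u - 2
Step 1: φ′(3) = 16; u₁ = 3 − 0.25·16 = -1
Step 2: φ′(-1) = -8; u₂ = -1 − 0.25·(-8) = 1
Step 3: φ′(1) = 4; u₃ = 1 − 0.25·4 = 0

0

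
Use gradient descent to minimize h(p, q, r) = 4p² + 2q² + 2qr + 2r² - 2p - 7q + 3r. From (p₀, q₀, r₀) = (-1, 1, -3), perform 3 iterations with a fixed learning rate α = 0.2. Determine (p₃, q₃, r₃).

(0.52, 2.736, -2.048)

∇h = (8p - 2, 4q + 2r - 7, 2q + 4r + 3)
(p₁, q₁, r₁) = (-1, 1, -3) − 0.2·(-10, -9, -7) = (1, 2.8, -1.6)
(p₂, q₂, r₂) = (1, 2.8, -1.6) − 0.2·(6, 1, 2.2) = (-0.2, 2.6, -2.04)
(p₃, q₃, r₃) = (-0.2, 2.6, -2.04) − 0.2·(-3.6, -0.68, 0.04) = (0.52, 2.736, -2.048)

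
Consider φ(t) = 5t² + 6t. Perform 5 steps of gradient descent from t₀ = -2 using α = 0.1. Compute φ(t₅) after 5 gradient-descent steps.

φ′(t) = 10t + 6
Step 1: φ′(-2) = -14; t₁ = -2 − 0.1·(-14) = -0.6
Step 2: φ′(-0.6) = 0; t₂ = -0.6 − 0.1·0 = -0.6
Step 3: φ′(-0.6) = 0; t₃ = -0.6 − 0.1·0 = -0.6
Step 4: φ′(-0.6) = 0; t₄ = -0.6 − 0.1·0 = -0.6
Step 5: φ′(-0.6) = 0; t₅ = -0.6 − 0.1·0 = -0.6
φ(-0.6) = -1.8

-1.8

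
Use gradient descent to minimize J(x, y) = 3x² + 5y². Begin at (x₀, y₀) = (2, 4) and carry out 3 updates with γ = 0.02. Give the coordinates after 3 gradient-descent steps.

∇J = (6x, 10y)
Step 1: at (2, 4), ∇J = (12, 40) → (2, 4) − 0.02·(12, 40) = (1.76, 3.2)
Step 2: at (1.76, 3.2), ∇J = (10.56, 32) → (1.76, 3.2) − 0.02·(10.56, 32) = (1.5488, 2.56)
Step 3: at (1.5488, 2.56), ∇J = (9.2928, 25.6) → (1.5488, 2.56) − 0.02·(9.2928, 25.6) = (1.362944, 2.048)

(1.362944, 2.048)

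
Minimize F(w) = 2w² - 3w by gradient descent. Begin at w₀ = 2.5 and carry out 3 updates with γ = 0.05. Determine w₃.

1.646

F′(w) = 4w - 3
w₁ = 2.5 − 0.05·7 = 2.15
w₂ = 2.15 − 0.05·5.6 = 1.87
w₃ = 1.87 − 0.05·4.48 = 1.646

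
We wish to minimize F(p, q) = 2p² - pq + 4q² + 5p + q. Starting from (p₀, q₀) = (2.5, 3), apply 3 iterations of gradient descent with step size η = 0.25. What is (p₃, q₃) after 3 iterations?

∇F = (4p - q + 5, -p + 8q + 1)
Step 1: at (2.5, 3), ∇F = (12, 22.5) → (2.5, 3) − 0.25·(12, 22.5) = (-0.5, -2.625)
Step 2: at (-0.5, -2.625), ∇F = (5.625, -19.5) → (-0.5, -2.625) − 0.25·(5.625, -19.5) = (-1.90625, 2.25)
Step 3: at (-1.90625, 2.25), ∇F = (-4.875, 20.90625) → (-1.90625, 2.25) − 0.25·(-4.875, 20.90625) = (-0.6875, -2.9765625)

(-0.6875, -2.9765625)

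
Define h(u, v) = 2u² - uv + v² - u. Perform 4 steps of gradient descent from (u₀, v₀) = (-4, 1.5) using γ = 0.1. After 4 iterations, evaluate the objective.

∇h = (4u - v - 1, -u + 2v)
(u₁, v₁) = (-4, 1.5) − 0.1·(-18.5, 7) = (-2.15, 0.8)
(u₂, v₂) = (-2.15, 0.8) − 0.1·(-10.4, 3.75) = (-1.11, 0.425)
(u₃, v₃) = (-1.11, 0.425) − 0.1·(-5.865, 1.96) = (-0.5235, 0.229)
(u₄, v₄) = (-0.5235, 0.229) − 0.1·(-3.323, 0.9815) = (-0.1912, 0.13085)
h(-0.1912, 0.13085) = 0.3064551225

0.3064551225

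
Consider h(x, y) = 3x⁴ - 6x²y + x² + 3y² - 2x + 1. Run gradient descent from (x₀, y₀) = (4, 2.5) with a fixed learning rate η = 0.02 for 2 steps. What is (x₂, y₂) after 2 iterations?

∇h = (12x³ - 12xy + 2x - 2, -6x² + 6y)
Step 1: at (4, 2.5), ∇h = (654, -81) → (4, 2.5) − 0.02·(654, -81) = (-9.08, 4.12)
Step 2: at (-9.08, 4.12), ∇h = (-8554.604544, -469.9584) → (-9.08, 4.12) − 0.02·(-8554.604544, -469.9584) = (162.01209088, 13.519168)

(162.01209088, 13.519168)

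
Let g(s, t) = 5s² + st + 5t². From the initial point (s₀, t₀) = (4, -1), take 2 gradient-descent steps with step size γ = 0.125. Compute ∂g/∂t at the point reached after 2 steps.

∇g = (10s + t, s + 10t)
(s₁, t₁) = (4, -1) − 0.125·(39, -6) = (-0.875, -0.25)
(s₂, t₂) = (-0.875, -0.25) − 0.125·(-9, -3.375) = (0.25, 0.171875)
∂g/∂t at (0.25, 0.171875) = 1.96875

1.96875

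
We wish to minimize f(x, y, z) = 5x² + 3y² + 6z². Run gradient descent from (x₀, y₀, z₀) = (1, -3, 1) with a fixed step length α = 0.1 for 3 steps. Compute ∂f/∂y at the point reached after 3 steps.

-1.152

∇f = (10x, 6y, 12z)
(x₁, y₁, z₁) = (1, -3, 1) − 0.1·(10, -18, 12) = (0, -1.2, -0.2)
(x₂, y₂, z₂) = (0, -1.2, -0.2) − 0.1·(0, -7.2, -2.4) = (0, -0.48, 0.04)
(x₃, y₃, z₃) = (0, -0.48, 0.04) − 0.1·(0, -2.88, 0.48) = (0, -0.192, -0.008)
∂f/∂y at (0, -0.192, -0.008) = -1.152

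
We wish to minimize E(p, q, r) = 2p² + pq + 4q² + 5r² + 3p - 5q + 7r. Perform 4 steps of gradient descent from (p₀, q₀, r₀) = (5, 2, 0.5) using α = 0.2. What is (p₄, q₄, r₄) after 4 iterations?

(-0.8112, 1.1792, 0.5)

∇E = (4p + q + 3, p + 8q - 5, 10r + 7)
Step 1: at (5, 2, 0.5), ∇E = (25, 16, 12) → (5, 2, 0.5) − 0.2·(25, 16, 12) = (0, -1.2, -1.9)
Step 2: at (0, -1.2, -1.9), ∇E = (1.8, -14.6, -12) → (0, -1.2, -1.9) − 0.2·(1.8, -14.6, -12) = (-0.36, 1.72, 0.5)
Step 3: at (-0.36, 1.72, 0.5), ∇E = (3.28, 8.4, 12) → (-0.36, 1.72, 0.5) − 0.2·(3.28, 8.4, 12) = (-1.016, 0.04, -1.9)
Step 4: at (-1.016, 0.04, -1.9), ∇E = (-1.024, -5.696, -12) → (-1.016, 0.04, -1.9) − 0.2·(-1.024, -5.696, -12) = (-0.8112, 1.1792, 0.5)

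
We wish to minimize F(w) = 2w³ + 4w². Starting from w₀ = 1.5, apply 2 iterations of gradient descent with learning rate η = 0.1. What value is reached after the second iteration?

F′(w) = 6w² + 8w
Step 1: F′(1.5) = 25.5; w₁ = 1.5 − 0.1·25.5 = -1.05
Step 2: F′(-1.05) = -1.785; w₂ = -1.05 − 0.1·(-1.785) = -0.8715

-0.8715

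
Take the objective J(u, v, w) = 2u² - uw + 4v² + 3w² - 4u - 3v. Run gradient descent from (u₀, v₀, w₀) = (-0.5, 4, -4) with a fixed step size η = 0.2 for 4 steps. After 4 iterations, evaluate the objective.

-1.76453632

∇J = (4u - w - 4, 8v - 3, -u + 6w)
Step 1: at (-0.5, 4, -4), ∇J = (-2, 29, -23.5) → (-0.5, 4, -4) − 0.2·(-2, 29, -23.5) = (-0.1, -1.8, 0.7)
Step 2: at (-0.1, -1.8, 0.7), ∇J = (-5.1, -17.4, 4.3) → (-0.1, -1.8, 0.7) − 0.2·(-5.1, -17.4, 4.3) = (0.92, 1.68, -0.16)
Step 3: at (0.92, 1.68, -0.16), ∇J = (-0.16, 10.44, -1.88) → (0.92, 1.68, -0.16) − 0.2·(-0.16, 10.44, -1.88) = (0.952, -0.408, 0.216)
Step 4: at (0.952, -0.408, 0.216), ∇J = (-0.408, -6.264, 0.344) → (0.952, -0.408, 0.216) − 0.2·(-0.408, -6.264, 0.344) = (1.0336, 0.8448, 0.1472)
J(1.0336, 0.8448, 0.1472) = -1.76453632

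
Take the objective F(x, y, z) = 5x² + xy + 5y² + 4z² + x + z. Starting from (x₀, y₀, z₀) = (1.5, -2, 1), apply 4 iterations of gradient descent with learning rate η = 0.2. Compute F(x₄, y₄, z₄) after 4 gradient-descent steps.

6.87340032

∇F = (10x + y + 1, x + 10y, 8z + 1)
Step 1: at (1.5, -2, 1), ∇F = (14, -18.5, 9) → (1.5, -2, 1) − 0.2·(14, -18.5, 9) = (-1.3, 1.7, -0.8)
Step 2: at (-1.3, 1.7, -0.8), ∇F = (-10.3, 15.7, -5.4) → (-1.3, 1.7, -0.8) − 0.2·(-10.3, 15.7, -5.4) = (0.76, -1.44, 0.28)
Step 3: at (0.76, -1.44, 0.28), ∇F = (7.16, -13.64, 3.24) → (0.76, -1.44, 0.28) − 0.2·(7.16, -13.64, 3.24) = (-0.672, 1.288, -0.368)
Step 4: at (-0.672, 1.288, -0.368), ∇F = (-4.432, 12.208, -1.944) → (-0.672, 1.288, -0.368) − 0.2·(-4.432, 12.208, -1.944) = (0.2144, -1.1536, 0.0208)
F(0.2144, -1.1536, 0.0208) = 6.87340032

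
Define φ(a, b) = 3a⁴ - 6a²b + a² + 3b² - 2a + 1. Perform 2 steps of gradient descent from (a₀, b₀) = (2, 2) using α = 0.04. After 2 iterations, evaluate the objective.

11.43155968

∇φ = (12a³ - 12ab + 2a - 2, -6a² + 6b)
(a₁, b₁) = (2, 2) − 0.04·(50, -12) = (0, 2.48)
(a₂, b₂) = (0, 2.48) − 0.04·(-2, 14.88) = (0.08, 1.8848)
φ(0.08, 1.8848) = 11.43155968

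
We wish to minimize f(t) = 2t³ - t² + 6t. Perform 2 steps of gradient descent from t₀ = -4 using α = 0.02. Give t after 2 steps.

f′(t) = 6t² - 2t + 6
t₁ = -4 − 0.02·110 = -6.2
t₂ = -6.2 − 0.02·249.04 = -11.1808

-11.1808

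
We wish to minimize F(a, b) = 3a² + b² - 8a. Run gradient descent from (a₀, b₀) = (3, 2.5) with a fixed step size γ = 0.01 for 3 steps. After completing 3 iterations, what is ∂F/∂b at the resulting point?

∇F = (6a - 8, 2b)
(a₁, b₁) = (3, 2.5) − 0.01·(10, 5) = (2.9, 2.45)
(a₂, b₂) = (2.9, 2.45) − 0.01·(9.4, 4.9) = (2.806, 2.401)
(a₃, b₃) = (2.806, 2.401) − 0.01·(8.836, 4.802) = (2.71764, 2.35298)
∂F/∂b at (2.71764, 2.35298) = 4.70596

4.70596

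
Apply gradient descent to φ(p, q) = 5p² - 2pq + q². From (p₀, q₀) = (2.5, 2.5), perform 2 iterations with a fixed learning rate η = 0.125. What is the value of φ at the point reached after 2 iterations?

∇φ = (10p - 2q, -2p + 2q)
Step 1: at (2.5, 2.5), ∇φ = (20, 0) → (2.5, 2.5) − 0.125·(20, 0) = (0, 2.5)
Step 2: at (0, 2.5), ∇φ = (-5, 5) → (0, 2.5) − 0.125·(-5, 5) = (0.625, 1.875)
φ(0.625, 1.875) = 3.125

3.125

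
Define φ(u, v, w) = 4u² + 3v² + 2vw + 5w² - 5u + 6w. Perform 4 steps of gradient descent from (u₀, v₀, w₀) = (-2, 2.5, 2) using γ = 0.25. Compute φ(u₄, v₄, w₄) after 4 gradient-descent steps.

4318.953125

∇φ = (8u - 5, 6v + 2w, 2v + 10w + 6)
Step 1: at (-2, 2.5, 2), ∇φ = (-21, 19, 31) → (-2, 2.5, 2) − 0.25·(-21, 19, 31) = (3.25, -2.25, -5.75)
Step 2: at (3.25, -2.25, -5.75), ∇φ = (21, -25, -56) → (3.25, -2.25, -5.75) − 0.25·(21, -25, -56) = (-2, 4, 8.25)
Step 3: at (-2, 4, 8.25), ∇φ = (-21, 40.5, 96.5) → (-2, 4, 8.25) − 0.25·(-21, 40.5, 96.5) = (3.25, -6.125, -15.875)
Step 4: at (3.25, -6.125, -15.875), ∇φ = (21, -68.5, -165) → (3.25, -6.125, -15.875) − 0.25·(21, -68.5, -165) = (-2, 11, 25.375)
φ(-2, 11, 25.375) = 4318.953125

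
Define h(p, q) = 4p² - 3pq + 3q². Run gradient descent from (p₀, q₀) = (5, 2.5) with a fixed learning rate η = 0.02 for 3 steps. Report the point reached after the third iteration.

(3.34302, 2.39392)

∇h = (8p - 3q, -3p + 6q)
(p₁, q₁) = (5, 2.5) − 0.02·(32.5, 0) = (4.35, 2.5)
(p₂, q₂) = (4.35, 2.5) − 0.02·(27.3, 1.95) = (3.804, 2.461)
(p₃, q₃) = (3.804, 2.461) − 0.02·(23.049, 3.354) = (3.34302, 2.39392)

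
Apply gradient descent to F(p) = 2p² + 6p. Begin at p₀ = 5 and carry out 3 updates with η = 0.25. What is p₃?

-1.5

F′(p) = 4p + 6
p₁ = 5 − 0.25·26 = -1.5
p₂ = -1.5 − 0.25·0 = -1.5
p₃ = -1.5 − 0.25·0 = -1.5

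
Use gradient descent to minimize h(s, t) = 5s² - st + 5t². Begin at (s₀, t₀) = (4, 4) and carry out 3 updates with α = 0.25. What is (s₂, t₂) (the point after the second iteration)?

∇h = (10s - t, -s + 10t)
(s₁, t₁) = (4, 4) − 0.25·(36, 36) = (-5, -5)
(s₂, t₂) = (-5, -5) − 0.25·(-45, -45) = (6.25, 6.25)

(6.25, 6.25)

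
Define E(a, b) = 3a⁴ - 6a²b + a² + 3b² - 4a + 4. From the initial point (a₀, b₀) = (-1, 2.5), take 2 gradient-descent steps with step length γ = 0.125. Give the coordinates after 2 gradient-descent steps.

(16.90625, 5.03125)

∇E = (12a³ - 12ab + 2a - 4, -6a² + 6b)
(a₁, b₁) = (-1, 2.5) − 0.125·(12, 9) = (-2.5, 1.375)
(a₂, b₂) = (-2.5, 1.375) − 0.125·(-155.25, -29.25) = (16.90625, 5.03125)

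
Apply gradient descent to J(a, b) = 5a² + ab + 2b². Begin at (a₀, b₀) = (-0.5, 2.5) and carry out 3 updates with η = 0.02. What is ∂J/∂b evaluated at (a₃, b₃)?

∇J = (10a + b, a + 4b)
(a₁, b₁) = (-0.5, 2.5) − 0.02·(-2.5, 9.5) = (-0.45, 2.31)
(a₂, b₂) = (-0.45, 2.31) − 0.02·(-2.19, 8.79) = (-0.4062, 2.1342)
(a₃, b₃) = (-0.4062, 2.1342) − 0.02·(-1.9278, 8.1306) = (-0.367644, 1.971588)
∂J/∂b at (-0.367644, 1.971588) = 7.518708

7.518708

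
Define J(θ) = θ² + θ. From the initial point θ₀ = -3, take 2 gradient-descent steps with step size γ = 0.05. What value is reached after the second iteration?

-2.525

J′(θ) = 2θ + 1
Step 1: J′(-3) = -5; θ₁ = -3 − 0.05·(-5) = -2.75
Step 2: J′(-2.75) = -4.5; θ₂ = -2.75 − 0.05·(-4.5) = -2.525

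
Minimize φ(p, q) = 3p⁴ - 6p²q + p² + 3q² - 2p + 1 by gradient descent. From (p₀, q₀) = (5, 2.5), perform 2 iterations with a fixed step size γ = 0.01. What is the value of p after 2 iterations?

∇φ = (12p³ - 12pq + 2p - 2, -6p² + 6q)
Step 1: at (5, 2.5), ∇φ = (1358, -135) → (5, 2.5) − 0.01·(1358, -135) = (-8.58, 3.85)
Step 2: at (-8.58, 3.85), ∇φ = (-7202.308544, -418.5984) → (-8.58, 3.85) − 0.01·(-7202.308544, -418.5984) = (63.44308544, 8.035984)
p = 63.44308544

63.44308544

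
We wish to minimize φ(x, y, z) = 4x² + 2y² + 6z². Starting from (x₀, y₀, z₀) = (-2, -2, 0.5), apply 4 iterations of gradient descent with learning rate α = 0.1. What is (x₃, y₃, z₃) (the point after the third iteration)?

(-0.016, -0.432, -0.004)

∇φ = (8x, 4y, 12z)
(x₁, y₁, z₁) = (-2, -2, 0.5) − 0.1·(-16, -8, 6) = (-0.4, -1.2, -0.1)
(x₂, y₂, z₂) = (-0.4, -1.2, -0.1) − 0.1·(-3.2, -4.8, -1.2) = (-0.08, -0.72, 0.02)
(x₃, y₃, z₃) = (-0.08, -0.72, 0.02) − 0.1·(-0.64, -2.88, 0.24) = (-0.016, -0.432, -0.004)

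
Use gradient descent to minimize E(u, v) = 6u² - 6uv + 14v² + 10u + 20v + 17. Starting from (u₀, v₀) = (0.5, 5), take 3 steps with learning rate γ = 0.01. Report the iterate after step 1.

∇E = (12u - 6v + 10, -6u + 28v + 20)
Step 1: at (0.5, 5), ∇E = (-14, 157) → (0.5, 5) − 0.01·(-14, 157) = (0.64, 3.43)

(0.64, 3.43)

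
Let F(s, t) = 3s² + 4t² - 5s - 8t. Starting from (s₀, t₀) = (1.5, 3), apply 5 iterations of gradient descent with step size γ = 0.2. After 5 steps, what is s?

0.83312

∇F = (6s - 5, 8t - 8)
(s₁, t₁) = (1.5, 3) − 0.2·(4, 16) = (0.7, -0.2)
(s₂, t₂) = (0.7, -0.2) − 0.2·(-0.8, -9.6) = (0.86, 1.72)
(s₃, t₃) = (0.86, 1.72) − 0.2·(0.16, 5.76) = (0.828, 0.568)
(s₄, t₄) = (0.828, 0.568) − 0.2·(-0.032, -3.456) = (0.8344, 1.2592)
(s₅, t₅) = (0.8344, 1.2592) − 0.2·(0.0064, 2.0736) = (0.83312, 0.84448)
s = 0.83312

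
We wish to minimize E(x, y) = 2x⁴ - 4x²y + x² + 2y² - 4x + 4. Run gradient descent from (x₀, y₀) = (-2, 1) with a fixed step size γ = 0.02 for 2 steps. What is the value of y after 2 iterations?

∇E = (8x³ - 8xy + 2x - 4, -4x² + 4y)
Step 1: at (-2, 1), ∇E = (-56, -12) → (-2, 1) − 0.02·(-56, -12) = (-0.88, 1.24)
Step 2: at (-0.88, 1.24), ∇E = (-2.482176, 1.8624) → (-0.88, 1.24) − 0.02·(-2.482176, 1.8624) = (-0.83035648, 1.202752)
y = 1.202752

1.202752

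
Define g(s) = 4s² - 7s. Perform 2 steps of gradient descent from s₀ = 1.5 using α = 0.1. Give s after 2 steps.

0.9

g′(s) = 8s - 7
Step 1: g′(1.5) = 5; s₁ = 1.5 − 0.1·5 = 1
Step 2: g′(1) = 1; s₂ = 1 − 0.1·1 = 0.9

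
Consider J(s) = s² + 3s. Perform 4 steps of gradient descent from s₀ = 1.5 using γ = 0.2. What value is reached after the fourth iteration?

J′(s) = 2s + 3
Step 1: J′(1.5) = 6; s₁ = 1.5 − 0.2·6 = 0.3
Step 2: J′(0.3) = 3.6; s₂ = 0.3 − 0.2·3.6 = -0.42
Step 3: J′(-0.42) = 2.16; s₃ = -0.42 − 0.2·2.16 = -0.852
Step 4: J′(-0.852) = 1.296; s₄ = -0.852 − 0.2·1.296 = -1.1112

-1.1112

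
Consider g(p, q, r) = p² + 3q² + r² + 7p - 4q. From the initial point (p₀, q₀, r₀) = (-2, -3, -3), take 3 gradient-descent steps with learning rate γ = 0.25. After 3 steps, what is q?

∇g = (2p + 7, 6q - 4, 2r)
(p₁, q₁, r₁) = (-2, -3, -3) − 0.25·(3, -22, -6) = (-2.75, 2.5, -1.5)
(p₂, q₂, r₂) = (-2.75, 2.5, -1.5) − 0.25·(1.5, 11, -3) = (-3.125, -0.25, -0.75)
(p₃, q₃, r₃) = (-3.125, -0.25, -0.75) − 0.25·(0.75, -5.5, -1.5) = (-3.3125, 1.125, -0.375)
q = 1.125

1.125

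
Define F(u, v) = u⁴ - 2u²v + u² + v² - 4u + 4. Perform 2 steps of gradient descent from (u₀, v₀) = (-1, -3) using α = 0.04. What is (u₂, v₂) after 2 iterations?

(0.10133248, -2.464448)

∇F = (4u³ - 4uv + 2u - 4, -2u² + 2v)
Step 1: at (-1, -3), ∇F = (-22, -8) → (-1, -3) − 0.04·(-22, -8) = (-0.12, -2.68)
Step 2: at (-0.12, -2.68), ∇F = (-5.533312, -5.3888) → (-0.12, -2.68) − 0.04·(-5.533312, -5.3888) = (0.10133248, -2.464448)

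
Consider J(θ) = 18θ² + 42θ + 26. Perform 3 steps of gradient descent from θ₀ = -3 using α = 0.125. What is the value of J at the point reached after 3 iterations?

111216.5703125

J′(θ) = 36θ + 42
θ₁ = -3 − 0.125·(-66) = 5.25
θ₂ = 5.25 − 0.125·231 = -23.625
θ₃ = -23.625 − 0.125·(-808.5) = 77.4375
J(77.4375) = 111216.5703125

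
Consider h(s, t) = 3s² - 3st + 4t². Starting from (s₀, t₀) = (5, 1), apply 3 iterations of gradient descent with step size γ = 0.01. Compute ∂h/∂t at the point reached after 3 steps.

∇h = (6s - 3t, -3s + 8t)
Step 1: at (5, 1), ∇h = (27, -7) → (5, 1) − 0.01·(27, -7) = (4.73, 1.07)
Step 2: at (4.73, 1.07), ∇h = (25.17, -5.63) → (4.73, 1.07) − 0.01·(25.17, -5.63) = (4.4783, 1.1263)
Step 3: at (4.4783, 1.1263), ∇h = (23.4909, -4.4245) → (4.4783, 1.1263) − 0.01·(23.4909, -4.4245) = (4.243391, 1.170545)
∂h/∂t at (4.243391, 1.170545) = -3.365813

-3.365813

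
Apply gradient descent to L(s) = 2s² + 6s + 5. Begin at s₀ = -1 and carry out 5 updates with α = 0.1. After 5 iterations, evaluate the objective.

L′(s) = 4s + 6
s₁ = -1 − 0.1·2 = -1.2
s₂ = -1.2 − 0.1·1.2 = -1.32
s₃ = -1.32 − 0.1·0.72 = -1.392
s₄ = -1.392 − 0.1·0.432 = -1.4352
s₅ = -1.4352 − 0.1·0.2592 = -1.46112
L(-1.46112) = 0.5030233088

0.5030233088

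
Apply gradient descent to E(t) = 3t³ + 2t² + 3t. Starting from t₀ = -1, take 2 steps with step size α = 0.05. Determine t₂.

-2.152

E′(t) = 9t² + 4t + 3
Step 1: E′(-1) = 8; t₁ = -1 − 0.05·8 = -1.4
Step 2: E′(-1.4) = 15.04; t₂ = -1.4 − 0.05·15.04 = -2.152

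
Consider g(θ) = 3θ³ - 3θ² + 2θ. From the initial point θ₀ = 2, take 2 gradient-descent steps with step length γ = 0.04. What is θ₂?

0.778624

g′(θ) = 9θ² - 6θ + 2
Step 1: g′(2) = 26; θ₁ = 2 − 0.04·26 = 0.96
Step 2: g′(0.96) = 4.5344; θ₂ = 0.96 − 0.04·4.5344 = 0.778624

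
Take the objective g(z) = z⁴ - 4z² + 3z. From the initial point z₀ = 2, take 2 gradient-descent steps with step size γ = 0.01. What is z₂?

1.68761036

g′(z) = 4z³ - 8z + 3
Step 1: g′(2) = 19; z₁ = 2 − 0.01·19 = 1.81
Step 2: g′(1.81) = 12.238964; z₂ = 1.81 − 0.01·12.238964 = 1.68761036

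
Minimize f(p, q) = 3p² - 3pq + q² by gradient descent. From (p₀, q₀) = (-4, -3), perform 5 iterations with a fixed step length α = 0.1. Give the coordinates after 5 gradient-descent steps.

∇f = (6p - 3q, -3p + 2q)
Step 1: at (-4, -3), ∇f = (-15, 6) → (-4, -3) − 0.1·(-15, 6) = (-2.5, -3.6)
Step 2: at (-2.5, -3.6), ∇f = (-4.2, 0.3) → (-2.5, -3.6) − 0.1·(-4.2, 0.3) = (-2.08, -3.63)
Step 3: at (-2.08, -3.63), ∇f = (-1.59, -1.02) → (-2.08, -3.63) − 0.1·(-1.59, -1.02) = (-1.921, -3.528)
Step 4: at (-1.921, -3.528), ∇f = (-0.942, -1.293) → (-1.921, -3.528) − 0.1·(-0.942, -1.293) = (-1.8268, -3.3987)
Step 5: at (-1.8268, -3.3987), ∇f = (-0.7647, -1.317) → (-1.8268, -3.3987) − 0.1·(-0.7647, -1.317) = (-1.75033, -3.267)

(-1.75033, -3.267)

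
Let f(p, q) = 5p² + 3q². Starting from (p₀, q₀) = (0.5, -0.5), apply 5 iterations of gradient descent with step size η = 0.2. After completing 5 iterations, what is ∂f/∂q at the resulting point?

0.00096

∇f = (10p, 6q)
(p₁, q₁) = (0.5, -0.5) − 0.2·(5, -3) = (-0.5, 0.1)
(p₂, q₂) = (-0.5, 0.1) − 0.2·(-5, 0.6) = (0.5, -0.02)
(p₃, q₃) = (0.5, -0.02) − 0.2·(5, -0.12) = (-0.5, 0.004)
(p₄, q₄) = (-0.5, 0.004) − 0.2·(-5, 0.024) = (0.5, -0.0008)
(p₅, q₅) = (0.5, -0.0008) − 0.2·(5, -0.0048) = (-0.5, 0.00016)
∂f/∂q at (-0.5, 0.00016) = 0.00096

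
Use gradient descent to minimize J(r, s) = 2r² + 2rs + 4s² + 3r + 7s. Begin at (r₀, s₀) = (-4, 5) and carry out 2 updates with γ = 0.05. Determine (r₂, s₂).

∇J = (4r + 2s + 3, 2r + 8s + 7)
(r₁, s₁) = (-4, 5) − 0.05·(-3, 39) = (-3.85, 3.05)
(r₂, s₂) = (-3.85, 3.05) − 0.05·(-6.3, 23.7) = (-3.535, 1.865)

(-3.535, 1.865)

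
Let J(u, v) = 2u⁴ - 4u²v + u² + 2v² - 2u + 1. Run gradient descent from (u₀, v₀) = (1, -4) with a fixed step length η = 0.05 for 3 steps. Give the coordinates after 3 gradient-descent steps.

(-0.0888, -1.632)

∇J = (8u³ - 8uv + 2u - 2, -4u² + 4v)
Step 1: at (1, -4), ∇J = (40, -20) → (1, -4) − 0.05·(40, -20) = (-1, -3)
Step 2: at (-1, -3), ∇J = (-36, -16) → (-1, -3) − 0.05·(-36, -16) = (0.8, -2.2)
Step 3: at (0.8, -2.2), ∇J = (17.776, -11.36) → (0.8, -2.2) − 0.05·(17.776, -11.36) = (-0.0888, -1.632)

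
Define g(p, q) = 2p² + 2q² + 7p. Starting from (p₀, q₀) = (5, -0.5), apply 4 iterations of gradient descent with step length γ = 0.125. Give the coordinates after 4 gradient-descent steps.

(-1.328125, -0.03125)

∇g = (4p + 7, 4q)
(p₁, q₁) = (5, -0.5) − 0.125·(27, -2) = (1.625, -0.25)
(p₂, q₂) = (1.625, -0.25) − 0.125·(13.5, -1) = (-0.0625, -0.125)
(p₃, q₃) = (-0.0625, -0.125) − 0.125·(6.75, -0.5) = (-0.90625, -0.0625)
(p₄, q₄) = (-0.90625, -0.0625) − 0.125·(3.375, -0.25) = (-1.328125, -0.03125)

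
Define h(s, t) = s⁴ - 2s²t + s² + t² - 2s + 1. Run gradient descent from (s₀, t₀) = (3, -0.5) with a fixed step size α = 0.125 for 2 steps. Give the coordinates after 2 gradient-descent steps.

(791.5390625, 35.921875)

∇h = (4s³ - 4st + 2s - 2, -2s² + 2t)
(s₁, t₁) = (3, -0.5) − 0.125·(118, -19) = (-11.75, 1.875)
(s₂, t₂) = (-11.75, 1.875) − 0.125·(-6426.3125, -272.375) = (791.5390625, 35.921875)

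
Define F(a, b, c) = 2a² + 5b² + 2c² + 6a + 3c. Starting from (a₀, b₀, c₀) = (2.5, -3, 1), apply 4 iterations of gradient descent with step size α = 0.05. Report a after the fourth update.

∇F = (4a + 6, 10b, 4c + 3)
Step 1: at (2.5, -3, 1), ∇F = (16, -30, 7) → (2.5, -3, 1) − 0.05·(16, -30, 7) = (1.7, -1.5, 0.65)
Step 2: at (1.7, -1.5, 0.65), ∇F = (12.8, -15, 5.6) → (1.7, -1.5, 0.65) − 0.05·(12.8, -15, 5.6) = (1.06, -0.75, 0.37)
Step 3: at (1.06, -0.75, 0.37), ∇F = (10.24, -7.5, 4.48) → (1.06, -0.75, 0.37) − 0.05·(10.24, -7.5, 4.48) = (0.548, -0.375, 0.146)
Step 4: at (0.548, -0.375, 0.146), ∇F = (8.192, -3.75, 3.584) → (0.548, -0.375, 0.146) − 0.05·(8.192, -3.75, 3.584) = (0.1384, -0.1875, -0.0332)
a = 0.1384

0.1384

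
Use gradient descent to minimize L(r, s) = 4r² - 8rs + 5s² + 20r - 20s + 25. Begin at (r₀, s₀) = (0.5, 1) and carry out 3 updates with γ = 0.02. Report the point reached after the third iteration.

∇L = (8r - 8s + 20, -8r + 10s - 20)
(r₁, s₁) = (0.5, 1) − 0.02·(16, -14) = (0.18, 1.28)
(r₂, s₂) = (0.18, 1.28) − 0.02·(11.2, -8.64) = (-0.044, 1.4528)
(r₃, s₃) = (-0.044, 1.4528) − 0.02·(8.0256, -5.12) = (-0.204512, 1.5552)

(-0.204512, 1.5552)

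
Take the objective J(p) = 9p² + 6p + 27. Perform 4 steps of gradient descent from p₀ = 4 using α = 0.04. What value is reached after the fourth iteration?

-0.30669824

J′(p) = 18p + 6
p₁ = 4 − 0.04·78 = 0.88
p₂ = 0.88 − 0.04·21.84 = 0.0064
p₃ = 0.0064 − 0.04·6.1152 = -0.238208
p₄ = -0.238208 − 0.04·1.712256 = -0.30669824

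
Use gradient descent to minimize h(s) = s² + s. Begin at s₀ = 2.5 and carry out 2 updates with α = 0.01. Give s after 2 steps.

h′(s) = 2s + 1
Step 1: h′(2.5) = 6; s₁ = 2.5 − 0.01·6 = 2.44
Step 2: h′(2.44) = 5.88; s₂ = 2.44 − 0.01·5.88 = 2.3812

2.3812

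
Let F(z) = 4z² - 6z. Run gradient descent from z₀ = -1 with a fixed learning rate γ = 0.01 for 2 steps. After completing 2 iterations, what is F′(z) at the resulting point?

-11.8496

F′(z) = 8z - 6
z₁ = -1 − 0.01·(-14) = -0.86
z₂ = -0.86 − 0.01·(-12.88) = -0.7312
F′(z) at (-0.7312) = -11.8496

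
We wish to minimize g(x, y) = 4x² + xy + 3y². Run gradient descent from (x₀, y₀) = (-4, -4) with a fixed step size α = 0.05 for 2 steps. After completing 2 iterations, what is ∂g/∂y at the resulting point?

∇g = (8x + y, x + 6y)
(x₁, y₁) = (-4, -4) − 0.05·(-36, -28) = (-2.2, -2.6)
(x₂, y₂) = (-2.2, -2.6) − 0.05·(-20.2, -17.8) = (-1.19, -1.71)
∂g/∂y at (-1.19, -1.71) = -11.45

-11.45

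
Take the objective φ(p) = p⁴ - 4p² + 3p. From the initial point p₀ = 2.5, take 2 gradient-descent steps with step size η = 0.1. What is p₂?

φ′(p) = 4p³ - 8p + 3
p₁ = 2.5 − 0.1·45.5 = -2.05
p₂ = -2.05 − 0.1·(-15.0605) = -0.54395

-0.54395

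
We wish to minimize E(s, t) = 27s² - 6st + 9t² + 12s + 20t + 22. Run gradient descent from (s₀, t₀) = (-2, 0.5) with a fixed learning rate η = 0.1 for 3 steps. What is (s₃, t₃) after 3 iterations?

∇E = (54s - 6t + 12, -6s + 18t + 20)
Step 1: at (-2, 0.5), ∇E = (-99, 41) → (-2, 0.5) − 0.1·(-99, 41) = (7.9, -3.6)
Step 2: at (7.9, -3.6), ∇E = (460.2, -92.2) → (7.9, -3.6) − 0.1·(460.2, -92.2) = (-38.12, 5.62)
Step 3: at (-38.12, 5.62), ∇E = (-2080.2, 349.88) → (-38.12, 5.62) − 0.1·(-2080.2, 349.88) = (169.9, -29.368)

(169.9, -29.368)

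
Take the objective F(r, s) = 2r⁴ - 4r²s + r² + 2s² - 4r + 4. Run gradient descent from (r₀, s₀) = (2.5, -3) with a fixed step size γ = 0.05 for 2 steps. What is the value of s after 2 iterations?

8.328

∇F = (8r³ - 8rs + 2r - 4, -4r² + 4s)
Step 1: at (2.5, -3), ∇F = (186, -37) → (2.5, -3) − 0.05·(186, -37) = (-6.8, -1.15)
Step 2: at (-6.8, -1.15), ∇F = (-2595.616, -189.56) → (-6.8, -1.15) − 0.05·(-2595.616, -189.56) = (122.9808, 8.328)
s = 8.328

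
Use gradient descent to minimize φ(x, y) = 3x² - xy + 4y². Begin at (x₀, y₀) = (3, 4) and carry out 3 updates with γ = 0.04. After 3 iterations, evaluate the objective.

∇φ = (6x - y, -x + 8y)
Step 1: at (3, 4), ∇φ = (14, 29) → (3, 4) − 0.04·(14, 29) = (2.44, 2.84)
Step 2: at (2.44, 2.84), ∇φ = (11.8, 20.28) → (2.44, 2.84) − 0.04·(11.8, 20.28) = (1.968, 2.0288)
Step 3: at (1.968, 2.0288), ∇φ = (9.7792, 14.2624) → (1.968, 2.0288) − 0.04·(9.7792, 14.2624) = (1.576832, 1.458304)
φ(1.576832, 1.458304) = 13.666299281408

13.666299281408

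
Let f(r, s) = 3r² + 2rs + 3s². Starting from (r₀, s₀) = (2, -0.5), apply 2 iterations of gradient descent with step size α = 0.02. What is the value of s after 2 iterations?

∇f = (6r + 2s, 2r + 6s)
(r₁, s₁) = (2, -0.5) − 0.02·(11, 1) = (1.78, -0.52)
(r₂, s₂) = (1.78, -0.52) − 0.02·(9.64, 0.44) = (1.5872, -0.5288)
s = -0.5288

-0.5288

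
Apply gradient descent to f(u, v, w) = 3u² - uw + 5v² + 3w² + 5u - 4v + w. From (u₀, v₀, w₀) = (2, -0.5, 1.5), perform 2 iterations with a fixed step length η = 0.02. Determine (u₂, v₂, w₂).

∇f = (6u - w + 5, 10v - 4, -u + 6w + 1)
Step 1: at (2, -0.5, 1.5), ∇f = (15.5, -9, 8) → (2, -0.5, 1.5) − 0.02·(15.5, -9, 8) = (1.69, -0.32, 1.34)
Step 2: at (1.69, -0.32, 1.34), ∇f = (13.8, -7.2, 7.35) → (1.69, -0.32, 1.34) − 0.02·(13.8, -7.2, 7.35) = (1.414, -0.176, 1.193)

(1.414, -0.176, 1.193)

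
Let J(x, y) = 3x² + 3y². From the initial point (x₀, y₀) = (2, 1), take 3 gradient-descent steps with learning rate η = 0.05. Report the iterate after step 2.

(0.98, 0.49)

∇J = (6x, 6y)
Step 1: at (2, 1), ∇J = (12, 6) → (2, 1) − 0.05·(12, 6) = (1.4, 0.7)
Step 2: at (1.4, 0.7), ∇J = (8.4, 4.2) → (1.4, 0.7) − 0.05·(8.4, 4.2) = (0.98, 0.49)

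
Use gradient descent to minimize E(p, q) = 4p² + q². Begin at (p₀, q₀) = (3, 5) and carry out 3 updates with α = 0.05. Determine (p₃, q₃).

∇E = (8p, 2q)
(p₁, q₁) = (3, 5) − 0.05·(24, 10) = (1.8, 4.5)
(p₂, q₂) = (1.8, 4.5) − 0.05·(14.4, 9) = (1.08, 4.05)
(p₃, q₃) = (1.08, 4.05) − 0.05·(8.64, 8.1) = (0.648, 3.645)

(0.648, 3.645)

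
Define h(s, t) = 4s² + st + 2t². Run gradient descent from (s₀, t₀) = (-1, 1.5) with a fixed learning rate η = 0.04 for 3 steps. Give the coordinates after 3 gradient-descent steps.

∇h = (8s + t, s + 4t)
Step 1: at (-1, 1.5), ∇h = (-6.5, 5) → (-1, 1.5) − 0.04·(-6.5, 5) = (-0.74, 1.3)
Step 2: at (-0.74, 1.3), ∇h = (-4.62, 4.46) → (-0.74, 1.3) − 0.04·(-4.62, 4.46) = (-0.5552, 1.1216)
Step 3: at (-0.5552, 1.1216), ∇h = (-3.32, 3.9312) → (-0.5552, 1.1216) − 0.04·(-3.32, 3.9312) = (-0.4224, 0.964352)

(-0.4224, 0.964352)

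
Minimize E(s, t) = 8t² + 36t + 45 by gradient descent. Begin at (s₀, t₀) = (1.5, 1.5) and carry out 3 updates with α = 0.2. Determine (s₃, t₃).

∇E = (0, 16t + 36)
(s₁, t₁) = (1.5, 1.5) − 0.2·(0, 60) = (1.5, -10.5)
(s₂, t₂) = (1.5, -10.5) − 0.2·(0, -132) = (1.5, 15.9)
(s₃, t₃) = (1.5, 15.9) − 0.2·(0, 290.4) = (1.5, -42.18)

(1.5, -42.18)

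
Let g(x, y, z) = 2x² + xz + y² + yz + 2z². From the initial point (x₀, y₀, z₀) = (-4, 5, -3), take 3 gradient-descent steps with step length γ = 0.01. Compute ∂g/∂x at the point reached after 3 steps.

-16.509276

∇g = (4x + z, 2y + z, x + y + 4z)
(x₁, y₁, z₁) = (-4, 5, -3) − 0.01·(-19, 7, -11) = (-3.81, 4.93, -2.89)
(x₂, y₂, z₂) = (-3.81, 4.93, -2.89) − 0.01·(-18.13, 6.97, -10.44) = (-3.6287, 4.8603, -2.7856)
(x₃, y₃, z₃) = (-3.6287, 4.8603, -2.7856) − 0.01·(-17.3004, 6.935, -9.9108) = (-3.455696, 4.79095, -2.686492)
∂g/∂x at (-3.455696, 4.79095, -2.686492) = -16.509276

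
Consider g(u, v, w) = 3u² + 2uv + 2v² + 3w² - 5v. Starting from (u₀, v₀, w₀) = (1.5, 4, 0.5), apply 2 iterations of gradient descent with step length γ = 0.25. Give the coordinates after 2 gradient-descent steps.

(1.125, 2.625, 0.125)

∇g = (6u + 2v, 2u + 4v - 5, 6w)
(u₁, v₁, w₁) = (1.5, 4, 0.5) − 0.25·(17, 14, 3) = (-2.75, 0.5, -0.25)
(u₂, v₂, w₂) = (-2.75, 0.5, -0.25) − 0.25·(-15.5, -8.5, -1.5) = (1.125, 2.625, 0.125)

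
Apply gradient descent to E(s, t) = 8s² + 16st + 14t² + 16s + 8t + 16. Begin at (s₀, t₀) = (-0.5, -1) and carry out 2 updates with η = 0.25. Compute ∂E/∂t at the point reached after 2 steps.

∇E = (16s + 16t + 16, 16s + 28t + 8)
(s₁, t₁) = (-0.5, -1) − 0.25·(-8, -28) = (1.5, 6)
(s₂, t₂) = (1.5, 6) − 0.25·(136, 200) = (-32.5, -44)
∂E/∂t at (-32.5, -44) = -1744

-1744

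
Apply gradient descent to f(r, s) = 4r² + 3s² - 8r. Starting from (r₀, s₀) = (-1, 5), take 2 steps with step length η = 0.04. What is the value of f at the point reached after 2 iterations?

∇f = (8r - 8, 6s)
(r₁, s₁) = (-1, 5) − 0.04·(-16, 30) = (-0.36, 3.8)
(r₂, s₂) = (-0.36, 3.8) − 0.04·(-10.88, 22.8) = (0.0752, 2.888)
f(0.0752, 2.888) = 24.44265216

24.44265216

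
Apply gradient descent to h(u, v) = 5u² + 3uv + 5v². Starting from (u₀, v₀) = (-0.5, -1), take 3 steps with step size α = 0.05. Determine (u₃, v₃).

∇h = (10u + 3v, 3u + 10v)
Step 1: at (-0.5, -1), ∇h = (-8, -11.5) → (-0.5, -1) − 0.05·(-8, -11.5) = (-0.1, -0.425)
Step 2: at (-0.1, -0.425), ∇h = (-2.275, -4.55) → (-0.1, -0.425) − 0.05·(-2.275, -4.55) = (0.01375, -0.1975)
Step 3: at (0.01375, -0.1975), ∇h = (-0.455, -1.93375) → (0.01375, -0.1975) − 0.05·(-0.455, -1.93375) = (0.0365, -0.1008125)

(0.0365, -0.1008125)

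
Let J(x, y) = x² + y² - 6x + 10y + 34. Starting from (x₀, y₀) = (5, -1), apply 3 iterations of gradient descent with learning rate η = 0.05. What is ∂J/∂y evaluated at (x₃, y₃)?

5.832

∇J = (2x - 6, 2y + 10)
Step 1: at (5, -1), ∇J = (4, 8) → (5, -1) − 0.05·(4, 8) = (4.8, -1.4)
Step 2: at (4.8, -1.4), ∇J = (3.6, 7.2) → (4.8, -1.4) − 0.05·(3.6, 7.2) = (4.62, -1.76)
Step 3: at (4.62, -1.76), ∇J = (3.24, 6.48) → (4.62, -1.76) − 0.05·(3.24, 6.48) = (4.458, -2.084)
∂J/∂y at (4.458, -2.084) = 5.832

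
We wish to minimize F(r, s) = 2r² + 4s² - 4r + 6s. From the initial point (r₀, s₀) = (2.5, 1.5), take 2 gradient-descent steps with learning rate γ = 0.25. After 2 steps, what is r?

1

∇F = (4r - 4, 8s + 6)
Step 1: at (2.5, 1.5), ∇F = (6, 18) → (2.5, 1.5) − 0.25·(6, 18) = (1, -3)
Step 2: at (1, -3), ∇F = (0, -18) → (1, -3) − 0.25·(0, -18) = (1, 1.5)
r = 1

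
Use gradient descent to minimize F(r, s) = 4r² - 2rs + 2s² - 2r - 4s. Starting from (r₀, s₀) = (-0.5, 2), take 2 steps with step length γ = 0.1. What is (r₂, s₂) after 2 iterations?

(0.6, 1.4)

∇F = (8r - 2s - 2, -2r + 4s - 4)
Step 1: at (-0.5, 2), ∇F = (-10, 5) → (-0.5, 2) − 0.1·(-10, 5) = (0.5, 1.5)
Step 2: at (0.5, 1.5), ∇F = (-1, 1) → (0.5, 1.5) − 0.1·(-1, 1) = (0.6, 1.4)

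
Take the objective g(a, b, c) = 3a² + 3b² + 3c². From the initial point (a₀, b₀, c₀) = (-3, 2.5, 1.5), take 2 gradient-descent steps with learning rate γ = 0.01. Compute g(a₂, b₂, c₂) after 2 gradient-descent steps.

∇g = (6a, 6b, 6c)
(a₁, b₁, c₁) = (-3, 2.5, 1.5) − 0.01·(-18, 15, 9) = (-2.82, 2.35, 1.41)
(a₂, b₂, c₂) = (-2.82, 2.35, 1.41) − 0.01·(-16.92, 14.1, 8.46) = (-2.6508, 2.209, 1.3254)
g(-2.6508, 2.209, 1.3254) = 40.9893204

40.9893204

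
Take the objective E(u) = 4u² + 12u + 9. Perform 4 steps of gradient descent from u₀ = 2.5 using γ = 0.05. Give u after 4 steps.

E′(u) = 8u + 12
Step 1: E′(2.5) = 32; u₁ = 2.5 − 0.05·32 = 0.9
Step 2: E′(0.9) = 19.2; u₂ = 0.9 − 0.05·19.2 = -0.06
Step 3: E′(-0.06) = 11.52; u₃ = -0.06 − 0.05·11.52 = -0.636
Step 4: E′(-0.636) = 6.912; u₄ = -0.636 − 0.05·6.912 = -0.9816

-0.9816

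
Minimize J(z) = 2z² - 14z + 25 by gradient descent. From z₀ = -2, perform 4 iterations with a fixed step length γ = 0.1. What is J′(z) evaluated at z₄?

J′(z) = 4z - 14
z₁ = -2 − 0.1·(-22) = 0.2
z₂ = 0.2 − 0.1·(-13.2) = 1.52
z₃ = 1.52 − 0.1·(-7.92) = 2.312
z₄ = 2.312 − 0.1·(-4.752) = 2.7872
J′(z) at (2.7872) = -2.8512

-2.8512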